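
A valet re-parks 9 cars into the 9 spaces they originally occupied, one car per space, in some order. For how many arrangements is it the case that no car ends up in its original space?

!9 is the nearest integer to 9!/e.
9! = 362880, and 362880/e ≈ 133496.09, so !9 = 133496.

133496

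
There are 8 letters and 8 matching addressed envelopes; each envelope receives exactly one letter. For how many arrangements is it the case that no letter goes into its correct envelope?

14833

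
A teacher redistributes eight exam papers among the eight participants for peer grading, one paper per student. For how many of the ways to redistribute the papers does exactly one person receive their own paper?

Choose which one of the 8 is fixed: C(8,1) = 8.
The other 7 form a derangement: !7 = 1854.
Total: 8 × 1854 = 14832.

14832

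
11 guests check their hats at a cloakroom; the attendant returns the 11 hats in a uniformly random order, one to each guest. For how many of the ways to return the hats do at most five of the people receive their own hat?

39893116

Sum C(11,i)·!(11-i) for i = 0..5:
  i=0: C(11,0)·!11 = 1·14684570 = 14684570
  i=1: C(11,1)·!10 = 11·1334961 = 14684571
  i=2: C(11,2)·!9 = 55·133496 = 7342280
  i=3: C(11,3)·!8 = 165·14833 = 2447445
  i=4: C(11,4)·!7 = 330·1854 = 611820
  i=5: C(11,5)·!6 = 462·265 = 122430
Total = 39893116.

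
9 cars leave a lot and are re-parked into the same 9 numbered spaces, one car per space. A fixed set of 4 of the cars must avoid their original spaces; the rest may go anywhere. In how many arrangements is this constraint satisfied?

229080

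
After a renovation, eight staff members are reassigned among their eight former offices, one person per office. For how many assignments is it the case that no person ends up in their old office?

14833

The subfactorial !8 = [8!/e] (nearest integer).
8! = 40320, and 40320/e ≈ 14832.90, so !8 = 14833.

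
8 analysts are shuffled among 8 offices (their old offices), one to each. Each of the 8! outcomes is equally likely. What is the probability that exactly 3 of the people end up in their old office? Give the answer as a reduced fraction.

11/180

Favorable outcomes: C(8,3)·!5 = 56·44 = 2464.
Total outcomes: 8! = 40320.
Probability = 2464/40320 = 11/180.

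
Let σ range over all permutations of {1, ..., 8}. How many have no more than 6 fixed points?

40319

# with exactly i fixed is C(8,i)·!(8-i); sum over i=0..6:
  i=0: C(8,0)·!8 = 1·14833 = 14833
  i=1: C(8,1)·!7 = 8·1854 = 14832
  i=2: C(8,2)·!6 = 28·265 = 7420
  i=3: C(8,3)·!5 = 56·44 = 2464
  i=4: C(8,4)·!4 = 70·9 = 630
  i=5: C(8,5)·!3 = 56·2 = 112
  i=6: C(8,6)·!2 = 28·1 = 28
Total = 40319.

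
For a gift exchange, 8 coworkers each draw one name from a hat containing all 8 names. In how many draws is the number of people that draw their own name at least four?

771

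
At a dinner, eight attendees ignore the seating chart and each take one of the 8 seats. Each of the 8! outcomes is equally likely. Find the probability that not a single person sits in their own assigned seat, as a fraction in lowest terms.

Favorable outcomes: !8 = 14833.
Total outcomes: 8! = 40320.
Probability = 14833/40320 = 2119/5760.

2119/5760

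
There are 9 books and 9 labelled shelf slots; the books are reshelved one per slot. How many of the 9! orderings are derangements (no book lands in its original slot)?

Use !n = n·!(n-1) + (-1)^n.
!9 = 9·14833 - 1 = 133496

133496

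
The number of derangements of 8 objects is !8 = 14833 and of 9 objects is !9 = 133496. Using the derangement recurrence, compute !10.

!10 = (10-1)·(!9 + !8) = 9·(133496 + 14833) = 9·148329 = 1334961.

1334961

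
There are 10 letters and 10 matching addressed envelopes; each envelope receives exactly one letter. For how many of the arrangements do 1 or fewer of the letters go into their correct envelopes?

2669921

# with exactly i fixed is C(10,i)·!(10-i); sum over i=0..1:
  i=0: C(10,0)·!10 = 1·1334961 = 1334961
  i=1: C(10,1)·!9 = 10·133496 = 1334960
Total = 2669921.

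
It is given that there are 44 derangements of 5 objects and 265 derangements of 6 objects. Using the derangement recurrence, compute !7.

1854

!7 = (7-1)·(!6 + !5) = 6·(265 + 44) = 6·309 = 1854.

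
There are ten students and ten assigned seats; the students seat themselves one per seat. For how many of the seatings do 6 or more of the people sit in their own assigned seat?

Sum C(10,i)·!(10-i) for i = 6..10:
  i=6: C(10,6)·!4 = 210·9 = 1890
  i=7: C(10,7)·!3 = 120·2 = 240
  i=8: C(10,8)·!2 = 45·1 = 45
  i=9: C(10,9)·!1 = 10·0 = 0
  i=10: C(10,10)·!0 = 1·1 = 1
Total = 2176.

2176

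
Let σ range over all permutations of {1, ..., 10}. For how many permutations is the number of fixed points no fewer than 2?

958879

Sum C(10,i)·!(10-i) for i = 2..10:
  i=2: C(10,2)·!8 = 45·14833 = 667485
  i=3: C(10,3)·!7 = 120·1854 = 222480
  i=4: C(10,4)·!6 = 210·265 = 55650
  i=5: C(10,5)·!5 = 252·44 = 11088
  i=6: C(10,6)·!4 = 210·9 = 1890
  i=7: C(10,7)·!3 = 120·2 = 240
  i=8: C(10,8)·!2 = 45·1 = 45
  i=9: C(10,9)·!1 = 10·0 = 0
  i=10: C(10,10)·!0 = 1·1 = 1
Total = 958879.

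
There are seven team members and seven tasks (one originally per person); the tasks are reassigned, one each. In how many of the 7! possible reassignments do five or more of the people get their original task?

22

Sum C(7,i)·!(7-i) for i = 5..7:
  i=5: C(7,5)·!2 = 21·1 = 21
  i=6: C(7,6)·!1 = 7·0 = 0
  i=7: C(7,7)·!0 = 1·1 = 1
Total = 22.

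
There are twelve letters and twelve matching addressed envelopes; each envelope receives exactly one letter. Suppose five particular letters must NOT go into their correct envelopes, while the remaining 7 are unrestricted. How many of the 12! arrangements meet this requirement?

312273360

Inclusion-exclusion on the 5 forbidden self-matches:
Σ_{j=0}^{5} (-1)^j C(5,j)(12-j)!
= C(5,0)·12! - C(5,1)·11! + C(5,2)·10! - C(5,3)·9! + C(5,4)·8! - C(5,5)·7!
= 479001600 - 199584000 + 36288000 - 3628800 + 201600 - 5040
= 312273360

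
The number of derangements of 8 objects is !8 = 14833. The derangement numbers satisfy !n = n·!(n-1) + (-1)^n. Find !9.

133496

!9 = 9·14833 - 1 = 133496.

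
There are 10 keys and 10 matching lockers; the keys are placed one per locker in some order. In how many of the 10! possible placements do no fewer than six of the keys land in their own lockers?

2176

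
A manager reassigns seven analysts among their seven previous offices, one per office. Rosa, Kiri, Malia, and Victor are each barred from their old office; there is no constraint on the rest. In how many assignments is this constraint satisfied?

2790

Let A_j be the event that the j-th constrained one is fixed. By inclusion-exclusion over the 4 events:
Σ_{j=0}^{4} (-1)^j C(4,j)(7-j)!
= C(4,0)·7! - C(4,1)·6! + C(4,2)·5! - C(4,3)·4! + C(4,4)·3!
= 5040 - 2880 + 720 - 96 + 6
= 2790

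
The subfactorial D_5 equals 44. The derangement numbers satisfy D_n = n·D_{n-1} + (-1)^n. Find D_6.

265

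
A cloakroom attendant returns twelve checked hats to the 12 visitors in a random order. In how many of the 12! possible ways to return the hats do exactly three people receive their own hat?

Pick the 3 fixed positions: C(12,3) = 220 ways.
The other 9 form a derangement: !9 = 133496.
Total: 220 × 133496 = 29369120.

29369120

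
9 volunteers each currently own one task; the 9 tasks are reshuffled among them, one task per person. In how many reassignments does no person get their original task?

133496

!9 is the nearest integer to 9!/e.
9! = 362880, and 362880/e ≈ 133496.09, so !9 = 133496.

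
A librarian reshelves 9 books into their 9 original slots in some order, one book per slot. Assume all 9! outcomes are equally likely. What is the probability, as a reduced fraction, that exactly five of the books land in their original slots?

1/320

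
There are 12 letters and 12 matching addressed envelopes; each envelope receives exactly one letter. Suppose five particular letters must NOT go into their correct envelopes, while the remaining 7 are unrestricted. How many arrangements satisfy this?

Let A_j be the event that the j-th constrained one is fixed. By inclusion-exclusion over the 5 events:
Σ_{j=0}^{5} (-1)^j C(5,j)(12-j)!
= C(5,0)·12! - C(5,1)·11! + C(5,2)·10! - C(5,3)·9! + C(5,4)·8! - C(5,5)·7!
= 479001600 - 199584000 + 36288000 - 3628800 + 201600 - 5040
= 312273360

312273360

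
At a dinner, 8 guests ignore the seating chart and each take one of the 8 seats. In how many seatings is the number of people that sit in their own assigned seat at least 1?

25487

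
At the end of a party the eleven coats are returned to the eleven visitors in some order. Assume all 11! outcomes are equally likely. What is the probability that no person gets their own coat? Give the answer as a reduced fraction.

1468457/3991680

Favorable outcomes: !11 = 14684570.
Total outcomes: 11! = 39916800.
Probability = 14684570/39916800 = 1468457/3991680.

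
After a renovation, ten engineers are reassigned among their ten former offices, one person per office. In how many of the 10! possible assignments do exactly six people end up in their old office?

Choose which 6 of the 10 are fixed: C(10,6) = 210.
The other 4 form a derangement: !4 = 9.
Total: 210 × 9 = 1890.

1890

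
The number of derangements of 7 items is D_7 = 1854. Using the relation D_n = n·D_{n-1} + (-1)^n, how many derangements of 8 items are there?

14833

D_8 = 8·1854 + 1 = 14833.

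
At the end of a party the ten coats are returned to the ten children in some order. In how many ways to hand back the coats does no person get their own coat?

!10 is the nearest integer to 10!/e.
10! = 3628800, and 3628800/e ≈ 1334960.92, so !10 = 1334961.

1334961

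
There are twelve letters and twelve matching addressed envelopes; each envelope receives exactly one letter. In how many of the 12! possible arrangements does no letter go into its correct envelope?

176214841

!12 is the nearest integer to 12!/e.
12! = 479001600, and 479001600/e ≈ 176214840.93, so !12 = 176214841.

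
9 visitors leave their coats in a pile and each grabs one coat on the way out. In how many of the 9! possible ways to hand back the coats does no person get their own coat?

!9 = 9! · Σ_{k=0}^{9} (-1)^k/k!
= 9! - 9!/1! + 9!/2! - 9!/3! + 9!/4! - 9!/5! + 9!/6! - 9!/7! + 9!/8! - 9!/9!
= 362880 - 362880 + 181440 - 60480 + 15120 - 3024 + 504 - 72 + 9 - 1
= 133496

133496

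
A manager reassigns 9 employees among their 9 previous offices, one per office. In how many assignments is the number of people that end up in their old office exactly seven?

Choose which 7 of the 9 are fixed: C(9,7) = 36.
The remaining 2 must be deranged: !2 = 1.
Total: 36 × 1 = 36.

36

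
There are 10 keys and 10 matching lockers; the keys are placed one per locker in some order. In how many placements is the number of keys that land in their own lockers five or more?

13264

# with exactly i fixed is C(10,i)·!(10-i); sum over i=5..10:
  i=5: C(10,5)·!5 = 252·44 = 11088
  i=6: C(10,6)·!4 = 210·9 = 1890
  i=7: C(10,7)·!3 = 120·2 = 240
  i=8: C(10,8)·!2 = 45·1 = 45
  i=9: C(10,9)·!1 = 10·0 = 0
  i=10: C(10,10)·!0 = 1·1 = 1
Total = 13264.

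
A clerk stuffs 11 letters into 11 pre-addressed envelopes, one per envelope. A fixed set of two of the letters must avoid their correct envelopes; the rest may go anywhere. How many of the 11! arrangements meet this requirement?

33022080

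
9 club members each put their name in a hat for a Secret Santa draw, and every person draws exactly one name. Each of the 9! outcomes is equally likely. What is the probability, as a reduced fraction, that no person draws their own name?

16687/45360

Favorable outcomes: !9 = 133496.
Total outcomes: 9! = 362880.
Probability = 133496/362880 = 16687/45360.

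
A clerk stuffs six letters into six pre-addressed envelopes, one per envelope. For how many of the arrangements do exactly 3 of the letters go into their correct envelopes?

40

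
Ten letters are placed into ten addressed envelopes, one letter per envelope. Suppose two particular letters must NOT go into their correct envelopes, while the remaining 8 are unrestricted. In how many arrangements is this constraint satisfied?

2943360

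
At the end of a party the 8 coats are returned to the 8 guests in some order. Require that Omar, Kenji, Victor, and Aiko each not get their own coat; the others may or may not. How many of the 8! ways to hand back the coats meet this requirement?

24024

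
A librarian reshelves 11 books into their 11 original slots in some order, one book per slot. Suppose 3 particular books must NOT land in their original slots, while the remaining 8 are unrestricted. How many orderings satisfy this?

30078720

Let A_j be the event that the j-th constrained one is fixed. By inclusion-exclusion over the 3 events:
Σ_{j=0}^{3} (-1)^j C(3,j)(11-j)!
= C(3,0)·11! - C(3,1)·10! + C(3,2)·9! - C(3,3)·8!
= 39916800 - 10886400 + 1088640 - 40320
= 30078720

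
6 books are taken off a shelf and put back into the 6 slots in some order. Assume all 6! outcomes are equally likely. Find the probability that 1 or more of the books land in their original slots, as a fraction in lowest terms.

91/144

Favorable outcomes: Σ_{i≥1} C(6,i)·!(6-i) = 6·44 + 15·9 + 20·2 + 15·1 + 6·0 + 1·1 = 455.
Total outcomes: 6! = 720.
Probability = 455/720 = 91/144.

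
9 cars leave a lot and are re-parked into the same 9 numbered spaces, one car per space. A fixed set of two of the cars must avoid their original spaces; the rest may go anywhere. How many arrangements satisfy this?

287280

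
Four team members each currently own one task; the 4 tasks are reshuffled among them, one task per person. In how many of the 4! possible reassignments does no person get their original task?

9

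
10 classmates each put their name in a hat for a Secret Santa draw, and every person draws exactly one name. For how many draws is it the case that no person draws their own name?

1334961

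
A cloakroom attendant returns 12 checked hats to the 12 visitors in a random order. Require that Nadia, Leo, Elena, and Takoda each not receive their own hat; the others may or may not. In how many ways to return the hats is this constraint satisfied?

339696000

Let A_j be the event that the j-th constrained one is fixed. By inclusion-exclusion over the 4 events:
Σ_{j=0}^{4} (-1)^j C(4,j)(12-j)!
= C(4,0)·12! - C(4,1)·11! + C(4,2)·10! - C(4,3)·9! + C(4,4)·8!
= 479001600 - 159667200 + 21772800 - 1451520 + 40320
= 339696000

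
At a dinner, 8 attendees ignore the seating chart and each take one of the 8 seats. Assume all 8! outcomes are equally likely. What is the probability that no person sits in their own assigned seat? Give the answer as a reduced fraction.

2119/5760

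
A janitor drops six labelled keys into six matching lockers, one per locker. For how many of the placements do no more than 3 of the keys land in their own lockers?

704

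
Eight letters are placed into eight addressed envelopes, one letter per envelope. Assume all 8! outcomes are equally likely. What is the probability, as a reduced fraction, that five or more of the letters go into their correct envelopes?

Favorable outcomes: Σ_{i≥5} C(8,i)·!(8-i) = 56·2 + 28·1 + 8·0 + 1·1 = 141.
Total outcomes: 8! = 40320.
Probability = 141/40320 = 47/13440.

47/13440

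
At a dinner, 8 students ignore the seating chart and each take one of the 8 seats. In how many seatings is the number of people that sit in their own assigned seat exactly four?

630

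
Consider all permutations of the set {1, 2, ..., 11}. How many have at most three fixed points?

# with exactly i fixed is C(11,i)·!(11-i); sum over i=0..3:
  i=0: C(11,0)·!11 = 1·14684570 = 14684570
  i=1: C(11,1)·!10 = 11·1334961 = 14684571
  i=2: C(11,2)·!9 = 55·133496 = 7342280
  i=3: C(11,3)·!8 = 165·14833 = 2447445
Total = 39158866.

39158866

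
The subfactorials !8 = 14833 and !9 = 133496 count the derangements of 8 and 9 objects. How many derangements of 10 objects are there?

!10 = (10-1)·(!9 + !8) = 9·(133496 + 14833) = 9·148329 = 1334961.

1334961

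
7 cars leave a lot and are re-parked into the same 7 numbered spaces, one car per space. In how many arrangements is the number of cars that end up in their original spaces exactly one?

1855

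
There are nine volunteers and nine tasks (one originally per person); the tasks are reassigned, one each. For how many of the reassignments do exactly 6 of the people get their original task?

168

Pick the 6 fixed positions: C(9,6) = 84 ways.
The remaining 3 must be deranged: !3 = 2.
Total: 84 × 2 = 168.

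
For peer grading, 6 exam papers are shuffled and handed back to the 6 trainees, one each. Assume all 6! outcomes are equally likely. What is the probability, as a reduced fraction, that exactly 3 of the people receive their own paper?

Favorable outcomes: C(6,3)·!3 = 20·2 = 40.
Total outcomes: 6! = 720.
Probability = 40/720 = 1/18.

1/18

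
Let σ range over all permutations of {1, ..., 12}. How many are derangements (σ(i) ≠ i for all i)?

176214841

The number of derangements of 12 is !12 = Σ_{k=0}^{12} (-1)^k·12!/k!
= 12! - 12!/1! + 12!/2! - 12!/3! + 12!/4! - 12!/5! + 12!/6! - 12!/7! + 12!/8! - 12!/9! + 12!/10! - 12!/11! + 12!/12!
= 479001600 - 479001600 + 239500800 - 79833600 + 19958400 - 3991680 + 665280 - 95040 + 11880 - 1320 + 132 - 12 + 1
= 176214841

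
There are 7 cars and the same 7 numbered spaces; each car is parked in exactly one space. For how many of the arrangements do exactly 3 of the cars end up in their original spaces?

315

Choose which 3 of the 7 are fixed: C(7,3) = 35.
The other 4 form a derangement: !4 = 9.
Total: 35 × 9 = 315.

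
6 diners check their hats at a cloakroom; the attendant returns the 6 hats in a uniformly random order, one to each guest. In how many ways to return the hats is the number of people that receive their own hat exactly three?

40

Pick the 3 fixed positions: C(6,3) = 20 ways.
The other 3 form a derangement: !3 = 2.
Total: 20 × 2 = 40.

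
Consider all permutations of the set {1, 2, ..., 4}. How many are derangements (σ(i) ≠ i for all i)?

9

The number of derangements of 4 is !4 = Σ_{k=0}^{4} (-1)^k·4!/k!
= 4! - 4!/1! + 4!/2! - 4!/3! + 4!/4!
= 24 - 24 + 12 - 4 + 1
= 9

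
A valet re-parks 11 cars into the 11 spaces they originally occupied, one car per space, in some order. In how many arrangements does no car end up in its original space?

14684570

Use !n = (n-1)(!(n-1) + !(n-2)).
!11 = 10·(1334961 + 133496) = 10·1468457 = 14684570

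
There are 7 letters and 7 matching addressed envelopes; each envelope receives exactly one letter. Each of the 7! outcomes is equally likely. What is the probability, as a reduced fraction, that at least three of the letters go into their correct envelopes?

407/5040

Favorable outcomes: Σ_{i≥3} C(7,i)·!(7-i) = 35·9 + 35·2 + 21·1 + 7·0 + 1·1 = 407.
Total outcomes: 7! = 5040.
Probability = 407/5040 = 407/5040.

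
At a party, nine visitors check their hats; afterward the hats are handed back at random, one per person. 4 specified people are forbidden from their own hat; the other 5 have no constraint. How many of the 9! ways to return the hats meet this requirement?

229080

Let A_j be the event that the j-th constrained one is fixed. By inclusion-exclusion over the 4 events:
Σ_{j=0}^{4} (-1)^j C(4,j)(9-j)!
= C(4,0)·9! - C(4,1)·8! + C(4,2)·7! - C(4,3)·6! + C(4,4)·5!
= 362880 - 161280 + 30240 - 2880 + 120
= 229080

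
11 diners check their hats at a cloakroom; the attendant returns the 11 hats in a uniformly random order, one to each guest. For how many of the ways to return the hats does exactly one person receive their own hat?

14684571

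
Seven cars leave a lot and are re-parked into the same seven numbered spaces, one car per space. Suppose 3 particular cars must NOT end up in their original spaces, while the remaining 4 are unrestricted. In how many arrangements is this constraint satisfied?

3216

Let A_j be the event that the j-th constrained one is fixed. By inclusion-exclusion over the 3 events:
Σ_{j=0}^{3} (-1)^j C(3,j)(7-j)!
= C(3,0)·7! - C(3,1)·6! + C(3,2)·5! - C(3,3)·4!
= 5040 - 2160 + 360 - 24
= 3216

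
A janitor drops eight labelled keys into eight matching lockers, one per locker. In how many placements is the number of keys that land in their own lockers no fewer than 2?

Sum C(8,i)·!(8-i) for i = 2..8:
  i=2: C(8,2)·!6 = 28·265 = 7420
  i=3: C(8,3)·!5 = 56·44 = 2464
  i=4: C(8,4)·!4 = 70·9 = 630
  i=5: C(8,5)·!3 = 56·2 = 112
  i=6: C(8,6)·!2 = 28·1 = 28
  i=7: C(8,7)·!1 = 8·0 = 0
  i=8: C(8,8)·!0 = 1·1 = 1
Total = 10655.

10655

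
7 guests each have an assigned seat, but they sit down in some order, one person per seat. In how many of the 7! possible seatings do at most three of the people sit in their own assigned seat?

4948

# with exactly i fixed is C(7,i)·!(7-i); sum over i=0..3:
  i=0: C(7,0)·!7 = 1·1854 = 1854
  i=1: C(7,1)·!6 = 7·265 = 1855
  i=2: C(7,2)·!5 = 21·44 = 924
  i=3: C(7,3)·!4 = 35·9 = 315
Total = 4948.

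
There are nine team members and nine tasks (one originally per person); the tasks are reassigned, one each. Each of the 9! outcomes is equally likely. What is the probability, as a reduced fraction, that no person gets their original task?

16687/45360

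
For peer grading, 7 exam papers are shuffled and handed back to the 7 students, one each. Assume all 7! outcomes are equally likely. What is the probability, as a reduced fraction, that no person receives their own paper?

Favorable outcomes: !7 = 1854.
Total outcomes: 7! = 5040.
Probability = 1854/5040 = 103/280.

103/280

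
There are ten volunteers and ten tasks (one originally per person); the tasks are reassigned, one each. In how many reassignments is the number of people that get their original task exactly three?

222480

Choose which 3 of the 10 are fixed: C(10,3) = 120.
The remaining 7 must be deranged: !7 = 1854.
Total: 120 × 1854 = 222480.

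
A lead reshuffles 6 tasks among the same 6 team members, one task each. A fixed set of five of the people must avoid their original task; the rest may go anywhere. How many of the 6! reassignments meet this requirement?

Inclusion-exclusion on the 5 forbidden self-matches:
Σ_{j=0}^{5} (-1)^j C(5,j)(6-j)!
= C(5,0)·6! - C(5,1)·5! + C(5,2)·4! - C(5,3)·3! + C(5,4)·2! - C(5,5)·1!
= 720 - 600 + 240 - 60 + 10 - 1
= 309

309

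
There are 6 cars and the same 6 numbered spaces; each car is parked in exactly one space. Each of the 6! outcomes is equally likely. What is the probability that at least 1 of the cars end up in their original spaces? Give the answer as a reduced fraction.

91/144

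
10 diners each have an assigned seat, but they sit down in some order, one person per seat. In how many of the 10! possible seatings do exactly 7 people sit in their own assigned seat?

Choose which 7 of the 10 are fixed: C(10,7) = 120.
The other 3 form a derangement: !3 = 2.
Total: 120 × 2 = 240.

240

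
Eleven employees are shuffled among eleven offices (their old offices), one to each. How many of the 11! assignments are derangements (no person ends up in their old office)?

14684570

Recurrence: !11 = 10·(!10 + !9).
!11 = 10·(1334961 + 133496) = 10·1468457 = 14684570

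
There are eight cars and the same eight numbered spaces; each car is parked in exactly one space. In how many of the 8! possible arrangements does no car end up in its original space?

14833

By inclusion-exclusion, !8 = Σ (-1)^k · 8!/k! for k=0..8
= 8! - 8!/1! + 8!/2! - 8!/3! + 8!/4! - 8!/5! + 8!/6! - 8!/7! + 8!/8!
= 40320 - 40320 + 20160 - 6720 + 1680 - 336 + 56 - 8 + 1
= 14833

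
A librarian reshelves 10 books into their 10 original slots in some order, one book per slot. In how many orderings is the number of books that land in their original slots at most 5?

3626624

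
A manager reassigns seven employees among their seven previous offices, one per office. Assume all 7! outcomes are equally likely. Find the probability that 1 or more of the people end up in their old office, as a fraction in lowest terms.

Favorable outcomes: Σ_{i≥1} C(7,i)·!(7-i) = 7·265 + 21·44 + 35·9 + 35·2 + 21·1 + 7·0 + 1·1 = 3186.
Total outcomes: 7! = 5040.
Probability = 3186/5040 = 177/280.

177/280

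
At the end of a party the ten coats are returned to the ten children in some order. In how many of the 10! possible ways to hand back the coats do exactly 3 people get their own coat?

222480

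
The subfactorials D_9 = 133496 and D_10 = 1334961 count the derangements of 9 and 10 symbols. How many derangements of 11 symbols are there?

14684570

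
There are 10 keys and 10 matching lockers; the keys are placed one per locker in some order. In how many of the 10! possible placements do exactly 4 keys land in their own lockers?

Choose which 4 of the 10 are fixed: C(10,4) = 210.
The remaining 6 must be deranged: !6 = 265.
Total: 210 × 265 = 55650.

55650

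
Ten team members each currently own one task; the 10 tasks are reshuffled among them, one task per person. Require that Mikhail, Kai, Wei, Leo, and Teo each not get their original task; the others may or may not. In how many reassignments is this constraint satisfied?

2170680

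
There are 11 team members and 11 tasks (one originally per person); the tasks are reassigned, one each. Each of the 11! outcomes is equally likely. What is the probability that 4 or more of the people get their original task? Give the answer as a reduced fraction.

378967/19958400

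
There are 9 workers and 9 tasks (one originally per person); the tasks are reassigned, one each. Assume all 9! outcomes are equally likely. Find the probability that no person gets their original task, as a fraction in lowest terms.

16687/45360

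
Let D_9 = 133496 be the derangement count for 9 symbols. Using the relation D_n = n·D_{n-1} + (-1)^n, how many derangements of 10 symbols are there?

D_10 = 10·133496 + 1 = 1334961.

1334961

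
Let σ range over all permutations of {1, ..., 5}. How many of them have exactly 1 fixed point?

45

Pick the single fixed position: C(5,1) = 5 ways.
The other 4 form a derangement: !4 = 9.
Total: 5 × 9 = 45.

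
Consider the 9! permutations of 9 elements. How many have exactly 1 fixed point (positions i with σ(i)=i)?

Pick the single fixed position: C(9,1) = 9 ways.
The other 8 form a derangement: !8 = 14833.
Total: 9 × 14833 = 133497.

133497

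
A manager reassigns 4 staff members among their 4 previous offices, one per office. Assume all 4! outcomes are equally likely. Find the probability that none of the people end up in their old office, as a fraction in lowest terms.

Favorable outcomes: !4 = 9.
Total outcomes: 4! = 24.
Probability = 9/24 = 3/8.

3/8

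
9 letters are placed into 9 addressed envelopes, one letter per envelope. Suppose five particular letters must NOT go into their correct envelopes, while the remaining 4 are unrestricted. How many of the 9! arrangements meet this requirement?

205056

Inclusion-exclusion on the 5 forbidden self-matches:
Σ_{j=0}^{5} (-1)^j C(5,j)(9-j)!
= C(5,0)·9! - C(5,1)·8! + C(5,2)·7! - C(5,3)·6! + C(5,4)·5! - C(5,5)·4!
= 362880 - 201600 + 50400 - 7200 + 600 - 24
= 205056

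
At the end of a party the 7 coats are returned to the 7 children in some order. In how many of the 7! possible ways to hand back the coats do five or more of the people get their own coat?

22

# with exactly i fixed is C(7,i)·!(7-i); sum over i=5..7:
  i=5: C(7,5)·!2 = 21·1 = 21
  i=6: C(7,6)·!1 = 7·0 = 0
  i=7: C(7,7)·!0 = 1·1 = 1
Total = 22.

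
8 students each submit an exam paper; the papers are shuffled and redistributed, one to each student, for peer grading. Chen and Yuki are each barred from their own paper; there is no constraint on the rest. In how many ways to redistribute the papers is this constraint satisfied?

Let A_j be the event that the j-th constrained one is fixed. By inclusion-exclusion over the 2 events:
Σ_{j=0}^{2} (-1)^j C(2,j)(8-j)!
= C(2,0)·8! - C(2,1)·7! + C(2,2)·6!
= 40320 - 10080 + 720
= 30960

30960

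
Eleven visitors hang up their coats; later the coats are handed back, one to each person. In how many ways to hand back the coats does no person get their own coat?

Recurrence: !11 = 11·!10 + (-1)^11.
!11 = 11·1334961 - 1 = 14684570

14684570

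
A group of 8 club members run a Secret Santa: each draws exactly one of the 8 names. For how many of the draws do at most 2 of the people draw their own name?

37085

Sum C(8,i)·!(8-i) for i = 0..2:
  i=0: C(8,0)·!8 = 1·14833 = 14833
  i=1: C(8,1)·!7 = 8·1854 = 14832
  i=2: C(8,2)·!6 = 28·265 = 7420
Total = 37085.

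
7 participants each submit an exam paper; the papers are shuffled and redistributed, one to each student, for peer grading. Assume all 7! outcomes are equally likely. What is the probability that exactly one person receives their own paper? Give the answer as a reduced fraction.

53/144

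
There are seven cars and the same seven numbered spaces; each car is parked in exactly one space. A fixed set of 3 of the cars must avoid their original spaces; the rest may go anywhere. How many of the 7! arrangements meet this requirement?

Inclusion-exclusion on the 3 forbidden self-matches:
Σ_{j=0}^{3} (-1)^j C(3,j)(7-j)!
= C(3,0)·7! - C(3,1)·6! + C(3,2)·5! - C(3,3)·4!
= 5040 - 2160 + 360 - 24
= 3216

3216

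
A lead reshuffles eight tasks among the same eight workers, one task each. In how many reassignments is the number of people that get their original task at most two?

37085

# with exactly i fixed is C(8,i)·!(8-i); sum over i=0..2:
  i=0: C(8,0)·!8 = 1·14833 = 14833
  i=1: C(8,1)·!7 = 8·1854 = 14832
  i=2: C(8,2)·!6 = 28·265 = 7420
Total = 37085.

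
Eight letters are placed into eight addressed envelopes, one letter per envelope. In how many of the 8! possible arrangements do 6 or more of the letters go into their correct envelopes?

# with exactly i fixed is C(8,i)·!(8-i); sum over i=6..8:
  i=6: C(8,6)·!2 = 28·1 = 28
  i=7: C(8,7)·!1 = 8·0 = 0
  i=8: C(8,8)·!0 = 1·1 = 1
Total = 29.

29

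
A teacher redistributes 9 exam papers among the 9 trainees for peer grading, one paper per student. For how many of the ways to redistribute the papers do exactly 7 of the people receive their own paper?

Pick the 7 fixed positions: C(9,7) = 36 ways.
The other 2 form a derangement: !2 = 1.
Total: 36 × 1 = 36.

36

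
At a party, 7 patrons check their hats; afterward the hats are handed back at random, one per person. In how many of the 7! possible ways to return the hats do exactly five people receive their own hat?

21

Choose which 5 of the 7 are fixed: C(7,5) = 21.
The other 2 form a derangement: !2 = 1.
Total: 21 × 1 = 21.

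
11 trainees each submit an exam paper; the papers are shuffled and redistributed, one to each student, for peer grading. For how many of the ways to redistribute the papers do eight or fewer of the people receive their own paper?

39916744

Sum C(11,i)·!(11-i) for i = 0..8:
  i=0: C(11,0)·!11 = 1·14684570 = 14684570
  i=1: C(11,1)·!10 = 11·1334961 = 14684571
  i=2: C(11,2)·!9 = 55·133496 = 7342280
  i=3: C(11,3)·!8 = 165·14833 = 2447445
  i=4: C(11,4)·!7 = 330·1854 = 611820
  i=5: C(11,5)·!6 = 462·265 = 122430
  i=6: C(11,6)·!5 = 462·44 = 20328
  i=7: C(11,7)·!4 = 330·9 = 2970
  i=8: C(11,8)·!3 = 165·2 = 330
Total = 39916744.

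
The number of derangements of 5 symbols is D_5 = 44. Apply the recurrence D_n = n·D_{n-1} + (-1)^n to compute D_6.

D_6 = 6·44 + 1 = 265.

265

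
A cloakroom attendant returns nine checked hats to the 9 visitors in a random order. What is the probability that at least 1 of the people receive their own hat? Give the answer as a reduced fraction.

Favorable outcomes: Σ_{i≥1} C(9,i)·!(9-i) = 9·14833 + 36·1854 + 84·265 + 126·44 + 126·9 + 84·2 + 36·1 + 9·0 + 1·1 = 229384.
Total outcomes: 9! = 362880.
Probability = 229384/362880 = 28673/45360.

28673/45360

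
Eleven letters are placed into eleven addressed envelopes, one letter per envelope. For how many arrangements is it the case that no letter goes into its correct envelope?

The number of derangements of 11 is !11 = Σ_{k=0}^{11} (-1)^k·11!/k!
= 11! - 11!/1! + 11!/2! - 11!/3! + 11!/4! - 11!/5! + 11!/6! - 11!/7! + 11!/8! - 11!/9! + 11!/10! - 11!/11!
= 39916800 - 39916800 + 19958400 - 6652800 + 1663200 - 332640 + 55440 - 7920 + 990 - 110 + 11 - 1
= 14684570

14684570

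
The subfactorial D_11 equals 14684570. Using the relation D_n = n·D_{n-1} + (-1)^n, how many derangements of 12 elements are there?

176214841

D_12 = 12·14684570 + 1 = 176214841.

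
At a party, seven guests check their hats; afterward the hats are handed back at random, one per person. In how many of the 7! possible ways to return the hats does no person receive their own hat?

1854

The number of derangements of 7 is !7 = Σ_{k=0}^{7} (-1)^k·7!/k!
= 7! - 7!/1! + 7!/2! - 7!/3! + 7!/4! - 7!/5! + 7!/6! - 7!/7!
= 5040 - 5040 + 2520 - 840 + 210 - 42 + 7 - 1
= 1854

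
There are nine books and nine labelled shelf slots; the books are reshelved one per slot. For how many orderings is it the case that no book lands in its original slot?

133496

The number of derangements of 9 is !9 = Σ_{k=0}^{9} (-1)^k·9!/k!
= 9! - 9!/1! + 9!/2! - 9!/3! + 9!/4! - 9!/5! + 9!/6! - 9!/7! + 9!/8! - 9!/9!
= 362880 - 362880 + 181440 - 60480 + 15120 - 3024 + 504 - 72 + 9 - 1
= 133496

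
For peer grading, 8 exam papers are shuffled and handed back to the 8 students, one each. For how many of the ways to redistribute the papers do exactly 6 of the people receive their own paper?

Pick the 6 fixed positions: C(8,6) = 28 ways.
The remaining 2 must be deranged: !2 = 1.
Total: 28 × 1 = 28.

28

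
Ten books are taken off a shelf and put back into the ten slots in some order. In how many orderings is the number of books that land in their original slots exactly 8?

45

Choose which 8 of the 10 are fixed: C(10,8) = 45.
The remaining 2 must be deranged: !2 = 1.
Total: 45 × 1 = 45.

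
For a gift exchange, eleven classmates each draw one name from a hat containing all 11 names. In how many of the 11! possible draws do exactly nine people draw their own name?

Pick the 9 fixed positions: C(11,9) = 55 ways.
The other 2 form a derangement: !2 = 1.
Total: 55 × 1 = 55.

55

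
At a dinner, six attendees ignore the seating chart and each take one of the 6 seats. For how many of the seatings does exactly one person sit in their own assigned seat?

264

Pick the single fixed position: C(6,1) = 6 ways.
The remaining 5 must be deranged: !5 = 44.
Total: 6 × 44 = 264.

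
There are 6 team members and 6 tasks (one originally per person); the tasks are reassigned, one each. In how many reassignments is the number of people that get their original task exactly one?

Pick the single fixed position: C(6,1) = 6 ways.
The other 5 form a derangement: !5 = 44.
Total: 6 × 44 = 264.

264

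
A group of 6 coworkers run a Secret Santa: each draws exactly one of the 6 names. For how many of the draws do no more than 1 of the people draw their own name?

529

Sum C(6,i)·!(6-i) for i = 0..1:
  i=0: C(6,0)·!6 = 1·265 = 265
  i=1: C(6,1)·!5 = 6·44 = 264
Total = 529.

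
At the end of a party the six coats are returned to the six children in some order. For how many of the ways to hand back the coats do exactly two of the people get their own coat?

Choose which 2 of the 6 are fixed: C(6,2) = 15.
The remaining 4 must be deranged: !4 = 9.
Total: 15 × 9 = 135.

135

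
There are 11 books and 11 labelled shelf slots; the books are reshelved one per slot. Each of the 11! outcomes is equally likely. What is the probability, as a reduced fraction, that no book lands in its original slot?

1468457/3991680

Favorable outcomes: !11 = 14684570.
Total outcomes: 11! = 39916800.
Probability = 14684570/39916800 = 1468457/3991680.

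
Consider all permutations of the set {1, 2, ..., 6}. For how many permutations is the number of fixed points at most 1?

Sum C(6,i)·!(6-i) for i = 0..1:
  i=0: C(6,0)·!6 = 1·265 = 265
  i=1: C(6,1)·!5 = 6·44 = 264
Total = 529.

529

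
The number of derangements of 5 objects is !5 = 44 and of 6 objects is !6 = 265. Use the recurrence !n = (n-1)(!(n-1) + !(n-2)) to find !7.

!7 = (7-1)·(!6 + !5) = 6·(265 + 44) = 6·309 = 1854.

1854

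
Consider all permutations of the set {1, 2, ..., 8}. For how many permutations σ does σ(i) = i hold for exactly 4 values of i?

Pick the 4 fixed positions: C(8,4) = 70 ways.
The remaining 4 must be deranged: !4 = 9.
Total: 70 × 9 = 630.

630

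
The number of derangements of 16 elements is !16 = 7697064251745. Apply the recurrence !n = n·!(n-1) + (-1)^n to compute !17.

130850092279664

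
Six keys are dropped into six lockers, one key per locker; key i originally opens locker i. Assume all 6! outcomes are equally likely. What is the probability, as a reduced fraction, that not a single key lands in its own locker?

53/144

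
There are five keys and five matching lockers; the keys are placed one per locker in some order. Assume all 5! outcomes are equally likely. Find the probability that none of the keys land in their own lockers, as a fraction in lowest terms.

Favorable outcomes: !5 = 44.
Total outcomes: 5! = 120.
Probability = 44/120 = 11/30.

11/30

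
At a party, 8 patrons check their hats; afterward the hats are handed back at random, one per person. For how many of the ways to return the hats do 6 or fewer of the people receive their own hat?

40319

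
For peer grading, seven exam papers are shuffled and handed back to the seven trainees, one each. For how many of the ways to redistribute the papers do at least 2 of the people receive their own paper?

1331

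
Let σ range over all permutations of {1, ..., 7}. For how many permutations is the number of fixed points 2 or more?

# with exactly i fixed is C(7,i)·!(7-i); sum over i=2..7:
  i=2: C(7,2)·!5 = 21·44 = 924
  i=3: C(7,3)·!4 = 35·9 = 315
  i=4: C(7,4)·!3 = 35·2 = 70
  i=5: C(7,5)·!2 = 21·1 = 21
  i=6: C(7,6)·!1 = 7·0 = 0
  i=7: C(7,7)·!0 = 1·1 = 1
Total = 1331.

1331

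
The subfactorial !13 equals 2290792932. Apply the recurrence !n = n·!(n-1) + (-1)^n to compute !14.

!14 = 14·2290792932 + 1 = 32071101049.

32071101049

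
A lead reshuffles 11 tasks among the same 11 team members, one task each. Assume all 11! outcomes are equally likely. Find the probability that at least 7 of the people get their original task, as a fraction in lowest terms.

839/9979200

Favorable outcomes: Σ_{i≥7} C(11,i)·!(11-i) = 330·9 + 165·2 + 55·1 + 11·0 + 1·1 = 3356.
Total outcomes: 11! = 39916800.
Probability = 3356/39916800 = 839/9979200.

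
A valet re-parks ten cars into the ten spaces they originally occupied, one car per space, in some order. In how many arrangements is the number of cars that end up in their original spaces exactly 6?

1890

Choose which 6 of the 10 are fixed: C(10,6) = 210.
The other 4 form a derangement: !4 = 9.
Total: 210 × 9 = 1890.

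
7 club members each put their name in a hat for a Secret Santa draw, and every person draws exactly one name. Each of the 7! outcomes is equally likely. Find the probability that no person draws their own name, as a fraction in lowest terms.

103/280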